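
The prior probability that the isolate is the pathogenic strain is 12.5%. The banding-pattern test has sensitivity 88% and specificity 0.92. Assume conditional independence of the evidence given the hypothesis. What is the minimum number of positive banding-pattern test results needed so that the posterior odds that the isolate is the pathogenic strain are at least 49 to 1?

3

Prior odds: 0.125 ÷ 0.875 = 1/7.
False-positive rate = 1 − 0.92 = 0.08; likelihood ratio of a positive = 0.88/0.08 = 11.
Target odds = 49.
Require 11ⁿ ≥ 49 ÷ (1/7) = 343.
11² = 121 falls short of 343 but 11³ = 1331 reaches it, so n = 3.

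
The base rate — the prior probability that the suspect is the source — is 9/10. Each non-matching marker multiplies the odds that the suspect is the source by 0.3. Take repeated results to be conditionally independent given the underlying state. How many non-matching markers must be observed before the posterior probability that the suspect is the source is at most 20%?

3

Prior odds: 0.9 ÷ 0.1 = 9.
Likelihood ratio per non-matching marker = 0.3.
Target posterior odds = 0.2/0.8 = 0.25.
Require 0.3ⁿ ≤ 0.25 ÷ 9 = 1/36.
0.3² = 0.09 is still above 1/36 but 0.3³ = 0.027 is at or below it, so n = 3.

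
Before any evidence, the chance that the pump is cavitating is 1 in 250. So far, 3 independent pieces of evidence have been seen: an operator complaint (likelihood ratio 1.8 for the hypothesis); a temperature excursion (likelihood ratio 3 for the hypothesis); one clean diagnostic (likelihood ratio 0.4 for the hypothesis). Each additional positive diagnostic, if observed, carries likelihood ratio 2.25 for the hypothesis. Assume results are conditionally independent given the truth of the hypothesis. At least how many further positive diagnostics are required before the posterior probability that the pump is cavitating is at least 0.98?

11

Prior odds = 0.004/0.996 = 1/249.
Combined Bayes factor of the evidence already in hand = 1.8 × 3 × 0.4 = 2.16.
Odds after that evidence = (1/249) × 2.16 = 18/2075.
Target odds = 0.98/0.02 = 49.
Need 2.25ⁿ ≥ 49 ÷ (18/2075) = 101675/18.
2.25¹⁰ ≈3325.26 falls short of 101675/18 but 2.25¹¹ ≈7481.83 reaches it, so n = 11.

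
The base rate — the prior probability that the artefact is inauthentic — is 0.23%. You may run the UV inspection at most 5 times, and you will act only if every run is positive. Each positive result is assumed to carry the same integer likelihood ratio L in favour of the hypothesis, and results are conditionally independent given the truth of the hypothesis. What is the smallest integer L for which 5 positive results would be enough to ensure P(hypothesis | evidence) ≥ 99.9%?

14

Prior odds = 0.0023/0.9977 = 23/9977.
Target odds = 0.999/0.001 = 999.
Need L⁵ ≥ 999 ÷ (23/9977) = 9967023/23.
13⁵ = 371293 < 9967023/23 ≤ 537824 = 14⁵, so L = 14.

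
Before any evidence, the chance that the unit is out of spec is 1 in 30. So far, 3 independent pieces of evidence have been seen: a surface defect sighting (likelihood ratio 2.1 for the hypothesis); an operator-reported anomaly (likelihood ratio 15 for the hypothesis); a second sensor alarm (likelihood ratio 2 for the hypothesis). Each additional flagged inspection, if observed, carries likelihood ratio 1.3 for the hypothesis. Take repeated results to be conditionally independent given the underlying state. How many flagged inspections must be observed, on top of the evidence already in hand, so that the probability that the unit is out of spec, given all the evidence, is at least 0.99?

15

Prior odds = (1/30)/(29/30) = 1/29.
Combined Bayes factor of the evidence already in hand = 2.1 × 15 × 2 = 63.
Odds after that evidence = (1/29) × 63 = 63/29.
Target odds = 0.99/0.01 = 99.
Need 1.3ⁿ ≥ 99 ÷ (63/29) = 319/7.
1.3¹⁴ ≈39.3738 falls short of 319/7 but 1.3¹⁵ ≈51.1859 reaches it, so n = 15.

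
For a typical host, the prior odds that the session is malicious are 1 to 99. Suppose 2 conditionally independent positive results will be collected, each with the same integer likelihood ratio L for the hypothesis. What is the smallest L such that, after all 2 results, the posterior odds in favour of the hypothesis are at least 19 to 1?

44

Prior odds = 1/99.
Target odds = 19.
Need L² ≥ 19 ÷ (1/99) = 1881.
43² = 1849 < 1881 ≤ 1936 = 44², so L = 44.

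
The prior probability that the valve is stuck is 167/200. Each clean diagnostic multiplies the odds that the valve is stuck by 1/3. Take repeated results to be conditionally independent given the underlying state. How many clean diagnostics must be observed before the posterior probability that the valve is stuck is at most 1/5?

3

Prior odds: 0.835 ÷ 0.165 = 167/33.
Likelihood ratio per clean diagnostic = 1/3.
Target posterior odds = 0.2/0.8 = 0.25.
Need (167/33) × (1/3)ⁿ ≤ 0.25, i.e. (1/3)ⁿ ≤ 33/668.
(1/3)² = 1/9 is still above 33/668 but (1/3)³ = 1/27 is at or below it, so n = 3.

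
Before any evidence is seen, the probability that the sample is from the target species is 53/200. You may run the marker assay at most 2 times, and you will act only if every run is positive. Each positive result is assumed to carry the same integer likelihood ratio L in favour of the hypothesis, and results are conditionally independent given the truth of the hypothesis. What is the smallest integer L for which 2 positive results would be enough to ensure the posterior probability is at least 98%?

12

Prior odds = 0.265/0.735 = 53/147.
Target odds = 0.98/0.02 = 49.
Need L² ≥ 49 ÷ (53/147) = 7203/53.
11² = 121 < 7203/53 ≤ 144 = 12², so L = 12.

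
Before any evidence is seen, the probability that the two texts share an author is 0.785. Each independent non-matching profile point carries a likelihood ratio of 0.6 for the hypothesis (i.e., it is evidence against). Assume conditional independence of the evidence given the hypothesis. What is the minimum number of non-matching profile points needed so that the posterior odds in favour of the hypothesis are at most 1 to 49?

Prior odds = 0.785/0.215 = 157/43.
Likelihood ratio per non-matching profile point = 0.6.
Target odds = 1/49.
Need (157/43) × 0.6ⁿ ≤ 1/49, i.e. 0.6ⁿ ≤ 43/7693.
0.6¹⁰ = 59049/9765625 is still above 43/7693 but 0.6¹¹ = 177147/48828125 is at or below it, so n = 11.

11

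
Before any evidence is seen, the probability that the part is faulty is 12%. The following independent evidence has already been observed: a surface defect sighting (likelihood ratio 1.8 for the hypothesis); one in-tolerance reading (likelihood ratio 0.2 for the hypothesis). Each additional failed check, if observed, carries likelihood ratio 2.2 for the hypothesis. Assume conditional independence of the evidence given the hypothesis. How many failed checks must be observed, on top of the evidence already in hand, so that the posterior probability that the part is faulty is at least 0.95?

8

Prior odds = 0.12/0.88 = 3/22.
Combined Bayes factor of the evidence already in hand = 1.8 × 0.2 = 0.36.
Odds after that evidence = (3/22) × 0.36 = 27/550.
Target odds = 0.95/0.05 = 19.
Need 2.2ⁿ ≥ 19 ÷ (27/550) = 10450/27.
2.2⁷ = 19487171/78125 falls short of 10450/27 but 2.2⁸ = 214358881/390625 reaches it, so n = 8.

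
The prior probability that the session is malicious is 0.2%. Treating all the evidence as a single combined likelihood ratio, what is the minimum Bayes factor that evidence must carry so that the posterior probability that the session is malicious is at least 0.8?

1996

Prior odds = 0.002/0.998 = 1/499.
Target odds = 0.8/0.2 = 4.
Required Bayes factor = 4 ÷ (1/499) = 1996.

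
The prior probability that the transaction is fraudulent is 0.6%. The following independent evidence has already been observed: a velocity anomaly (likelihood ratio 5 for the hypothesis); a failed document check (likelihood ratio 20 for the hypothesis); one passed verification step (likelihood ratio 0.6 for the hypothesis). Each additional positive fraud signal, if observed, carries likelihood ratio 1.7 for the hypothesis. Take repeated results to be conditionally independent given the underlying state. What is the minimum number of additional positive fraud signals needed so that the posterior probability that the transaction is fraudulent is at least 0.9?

7

Prior odds = 0.006/0.994 = 3/497.
Combined Bayes factor of the evidence already in hand = 5 × 20 × 0.6 = 60.
Odds after that evidence = (3/497) × 60 = 180/497.
Target odds = 0.9/0.1 = 9.
Need 1.7ⁿ ≥ 9 ÷ (180/497) = 24.85.
1.7⁶ = 24137569/1000000 falls short of 24.85 but 1.7⁷ = 410338673/10000000 reaches it, so n = 7.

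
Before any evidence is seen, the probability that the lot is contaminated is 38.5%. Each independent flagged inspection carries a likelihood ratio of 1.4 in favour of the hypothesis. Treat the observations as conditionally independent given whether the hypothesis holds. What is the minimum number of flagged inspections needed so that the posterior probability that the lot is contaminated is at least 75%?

Prior odds: 0.385 ÷ 0.615 = 77/123.
Likelihood ratio per flagged inspection = 1.4.
Target odds: 0.75 ÷ 0.25 = 3.
Need (77/123) × 1.4ⁿ ≥ 3, i.e. 1.4ⁿ ≥ 369/77.
1.4⁴ = 3.8416 falls short of 369/77 but 1.4⁵ = 5.37824 reaches it, so n = 5.

5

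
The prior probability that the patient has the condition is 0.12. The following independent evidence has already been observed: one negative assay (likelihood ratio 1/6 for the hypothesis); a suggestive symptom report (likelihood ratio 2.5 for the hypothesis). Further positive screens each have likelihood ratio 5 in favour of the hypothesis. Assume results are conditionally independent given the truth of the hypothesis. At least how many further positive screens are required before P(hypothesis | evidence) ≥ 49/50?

5

Prior odds = 0.12/0.88 = 3/22.
Combined Bayes factor of the evidence already in hand = (1/6) × 2.5 = 5/12.
Odds after that evidence = (3/22) × 5/12 = 5/88.
Target odds = 0.98/0.02 = 49.
Need 5ⁿ ≥ 49 ÷ (5/88) = 862.4.
5⁴ = 625 falls short of 862.4 but 5⁵ = 3125 reaches it, so n = 5.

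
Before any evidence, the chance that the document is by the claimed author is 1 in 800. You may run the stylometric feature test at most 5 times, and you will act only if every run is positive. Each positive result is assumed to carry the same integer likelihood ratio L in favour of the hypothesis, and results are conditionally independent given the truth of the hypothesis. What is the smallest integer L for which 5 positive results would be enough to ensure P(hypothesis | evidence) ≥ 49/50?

Prior odds = 0.00125/0.99875 = 1/799.
Target odds = 0.98/0.02 = 49.
Need L⁵ ≥ 49 ÷ (1/799) = 39151.
8⁵ = 32768 < 39151 ≤ 59049 = 9⁵, so L = 9.

9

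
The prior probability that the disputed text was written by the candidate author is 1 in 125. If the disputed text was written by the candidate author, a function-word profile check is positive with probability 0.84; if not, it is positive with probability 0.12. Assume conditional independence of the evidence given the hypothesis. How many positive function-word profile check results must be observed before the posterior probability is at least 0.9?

Prior odds = 0.008/0.992 = 1/124.
Likelihood ratio of a positive = 0.84/0.12 = 7.
Target odds: 0.9 ÷ 0.1 = 9.
Require 7ⁿ ≥ 9 ÷ (1/124) = 1116.
7³ = 343 falls short of 1116 but 7⁴ = 2401 reaches it, so n = 4.

4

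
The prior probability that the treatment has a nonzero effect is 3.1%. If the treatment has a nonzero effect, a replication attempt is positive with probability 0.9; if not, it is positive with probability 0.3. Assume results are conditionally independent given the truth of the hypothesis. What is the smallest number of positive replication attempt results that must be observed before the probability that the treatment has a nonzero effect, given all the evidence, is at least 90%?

6

Prior odds: 0.031 ÷ 0.969 = 31/969.
Likelihood ratio of a positive = 0.9/0.3 = 3.
Target odds: 0.9 ÷ 0.1 = 9.
Require 3ⁿ ≥ 9 ÷ (31/969) = 8721/31.
3⁵ = 243 falls short of 8721/31 but 3⁶ = 729 reaches it, so n = 6.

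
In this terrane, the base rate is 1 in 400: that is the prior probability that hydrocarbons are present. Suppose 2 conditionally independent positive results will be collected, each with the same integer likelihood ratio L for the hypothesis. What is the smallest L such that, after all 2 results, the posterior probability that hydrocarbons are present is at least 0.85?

Prior odds = 0.0025/0.9975 = 1/399.
Target odds = 0.85/0.15 = 17/3.
Need L² ≥ 17/3 ÷ (1/399) = 2261.
47² = 2209 < 2261 ≤ 2304 = 48², so L = 48.

48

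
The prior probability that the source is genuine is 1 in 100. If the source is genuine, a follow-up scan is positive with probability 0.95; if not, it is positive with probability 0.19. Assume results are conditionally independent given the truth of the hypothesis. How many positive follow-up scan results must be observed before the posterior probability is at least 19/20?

5

Prior odds = 0.01/0.99 = 1/99.
Likelihood ratio of a positive = 0.95/0.19 = 5.
Target odds: 0.95 ÷ 0.05 = 19.
Need (1/99) × 5ⁿ ≥ 19, i.e. 5ⁿ ≥ 1881.
5⁴ = 625 falls short of 1881 but 5⁵ = 3125 reaches it, so n = 5.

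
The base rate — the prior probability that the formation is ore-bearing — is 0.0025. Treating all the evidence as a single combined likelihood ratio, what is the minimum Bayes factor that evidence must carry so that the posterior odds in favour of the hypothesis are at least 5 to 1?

Prior odds = 0.0025/0.9975 = 1/399.
Target odds = 5.
Required Bayes factor = 5 ÷ (1/399) = 1995.

1995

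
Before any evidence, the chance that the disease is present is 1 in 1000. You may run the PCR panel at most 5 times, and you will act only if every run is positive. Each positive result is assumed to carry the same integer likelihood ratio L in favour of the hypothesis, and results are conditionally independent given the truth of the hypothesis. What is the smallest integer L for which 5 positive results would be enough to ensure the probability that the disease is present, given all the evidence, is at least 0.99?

10

Prior odds = 0.001/0.999 = 1/999.
Target odds = 0.99/0.01 = 99.
Need L⁵ ≥ 99 ÷ (1/999) = 98901.
9⁵ = 59049 < 98901 ≤ 100000 = 10⁵, so L = 10.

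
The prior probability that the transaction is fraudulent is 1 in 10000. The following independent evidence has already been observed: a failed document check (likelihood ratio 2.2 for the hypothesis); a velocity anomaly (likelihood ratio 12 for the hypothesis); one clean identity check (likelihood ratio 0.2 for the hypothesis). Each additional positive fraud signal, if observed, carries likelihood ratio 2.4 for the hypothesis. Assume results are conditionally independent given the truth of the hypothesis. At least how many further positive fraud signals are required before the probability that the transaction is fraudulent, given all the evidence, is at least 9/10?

Prior odds = 0.0001/0.9999 = 1/9999.
Combined Bayes factor of the evidence already in hand = 2.2 × 12 × 0.2 = 5.28.
Odds after that evidence = (1/9999) × 5.28 = 4/7575.
Target odds = 0.9/0.1 = 9.
Need 2.4ⁿ ≥ 9 ÷ (4/7575) = 17043.75.
2.4¹¹ ≈15216.8 falls short of 17043.75 but 2.4¹² ≈36520.3 reaches it, so n = 12.

12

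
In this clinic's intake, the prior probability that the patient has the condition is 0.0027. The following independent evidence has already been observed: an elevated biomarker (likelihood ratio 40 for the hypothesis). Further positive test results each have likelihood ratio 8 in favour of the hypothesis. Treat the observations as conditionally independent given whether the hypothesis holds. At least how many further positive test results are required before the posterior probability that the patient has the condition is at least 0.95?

3

Prior odds = 0.0027/0.9973 = 27/9973.
Bayes factor of the evidence already in hand = 40.
Odds after that evidence = (27/9973) × 40 = 1080/9973.
Target odds = 0.95/0.05 = 19.
Need 8ⁿ ≥ 19 ÷ (1080/9973) = 189487/1080.
8² = 64 falls short of 189487/1080 but 8³ = 512 reaches it, so n = 3.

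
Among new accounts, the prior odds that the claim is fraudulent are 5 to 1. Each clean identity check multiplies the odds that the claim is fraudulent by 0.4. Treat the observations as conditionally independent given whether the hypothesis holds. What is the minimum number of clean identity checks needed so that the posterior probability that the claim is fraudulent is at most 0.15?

4

Prior odds = 5.
Likelihood ratio per clean identity check = 0.4.
Target posterior odds = 0.15/0.85 = 3/17.
Require 0.4ⁿ ≤ 3/17 ÷ 5 = 3/85.
0.4³ = 0.064 is still above 3/85 but 0.4⁴ = 0.0256 is at or below it, so n = 4.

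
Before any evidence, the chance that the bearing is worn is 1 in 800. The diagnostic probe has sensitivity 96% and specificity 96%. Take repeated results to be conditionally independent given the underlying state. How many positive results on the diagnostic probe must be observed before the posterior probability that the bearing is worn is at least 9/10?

3

Prior odds = 0.00125/0.99875 = 1/799.
False-positive rate = 1 − 0.96 = 0.04; likelihood ratio of a positive = 0.96/0.04 = 24.
Target odds: 0.9 ÷ 0.1 = 9.
Need (1/799) × 24ⁿ ≥ 9, i.e. 24ⁿ ≥ 7191.
24² = 576 falls short of 7191 but 24³ = 13824 reaches it, so n = 3.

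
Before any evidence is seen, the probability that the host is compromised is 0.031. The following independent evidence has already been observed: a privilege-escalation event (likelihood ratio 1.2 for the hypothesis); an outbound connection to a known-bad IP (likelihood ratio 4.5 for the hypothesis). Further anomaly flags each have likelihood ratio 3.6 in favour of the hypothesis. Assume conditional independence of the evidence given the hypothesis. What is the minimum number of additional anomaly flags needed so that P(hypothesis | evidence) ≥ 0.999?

Prior odds = 0.031/0.969 = 31/969.
Combined Bayes factor of the evidence already in hand = 1.2 × 4.5 = 5.4.
Odds after that evidence = (31/969) × 5.4 = 279/1615.
Target odds = 0.999/0.001 = 999.
Need 3.6ⁿ ≥ 999 ÷ (279/1615) = 179265/31.
3.6⁶ = 34012224/15625 falls short of 179265/31 but 3.6⁷ = 612220032/78125 reaches it, so n = 7.

7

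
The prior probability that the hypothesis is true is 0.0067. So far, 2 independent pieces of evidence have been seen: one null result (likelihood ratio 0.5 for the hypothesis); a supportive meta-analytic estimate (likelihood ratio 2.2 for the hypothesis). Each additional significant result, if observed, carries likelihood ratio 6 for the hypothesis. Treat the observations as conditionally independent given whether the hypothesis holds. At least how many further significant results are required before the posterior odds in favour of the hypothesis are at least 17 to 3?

Prior odds = 0.0067/0.9933 = 67/9933.
Combined Bayes factor of the evidence already in hand = 0.5 × 2.2 = 1.1.
Odds after that evidence = (67/9933) × 1.1 = 67/9030.
Target odds = 17/3.
Need 6ⁿ ≥ 17/3 ÷ (67/9030) = 51170/67.
6³ = 216 falls short of 51170/67 but 6⁴ = 1296 reaches it, so n = 4.

4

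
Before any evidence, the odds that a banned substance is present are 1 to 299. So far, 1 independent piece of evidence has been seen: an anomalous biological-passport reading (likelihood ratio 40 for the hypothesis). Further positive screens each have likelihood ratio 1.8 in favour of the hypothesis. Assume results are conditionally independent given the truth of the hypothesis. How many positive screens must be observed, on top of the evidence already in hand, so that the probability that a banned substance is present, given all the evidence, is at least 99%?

Prior odds = 1/299.
Bayes factor of the evidence already in hand = 40.
Odds after that evidence = (1/299) × 40 = 40/299.
Target odds = 0.99/0.01 = 99.
Need 1.8ⁿ ≥ 99 ÷ (40/299) = 740.025.
1.8¹¹ ≈642.684 falls short of 740.025 but 1.8¹² ≈1156.83 reaches it, so n = 12.

12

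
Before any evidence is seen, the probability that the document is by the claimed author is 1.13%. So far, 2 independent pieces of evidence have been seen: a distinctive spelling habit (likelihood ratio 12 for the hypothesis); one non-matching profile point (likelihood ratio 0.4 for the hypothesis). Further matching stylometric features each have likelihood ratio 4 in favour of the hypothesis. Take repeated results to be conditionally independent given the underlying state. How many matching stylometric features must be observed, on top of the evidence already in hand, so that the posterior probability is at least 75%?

Prior odds = 0.0113/0.9887 = 113/9887.
Combined Bayes factor of the evidence already in hand = 12 × 0.4 = 4.8.
Odds after that evidence = (113/9887) × 4.8 = 2712/49435.
Target odds = 0.75/0.25 = 3.
Need 4ⁿ ≥ 3 ÷ (2712/49435) = 49435/904.
4² = 16 falls short of 49435/904 but 4³ = 64 reaches it, so n = 3.

3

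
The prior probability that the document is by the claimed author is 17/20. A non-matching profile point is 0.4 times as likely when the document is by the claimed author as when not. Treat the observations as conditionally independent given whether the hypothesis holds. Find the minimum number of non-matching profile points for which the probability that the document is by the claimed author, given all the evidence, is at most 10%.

5

Prior odds = 0.85/0.15 = 17/3.
Likelihood ratio per non-matching profile point = 0.4.
Target posterior odds = 0.1/0.9 = 1/9.
Require 0.4ⁿ ≤ 1/9 ÷ (17/3) = 1/51.
0.4⁴ = 0.0256 is still above 1/51 but 0.4⁵ = 0.01024 is at or below it, so n = 5.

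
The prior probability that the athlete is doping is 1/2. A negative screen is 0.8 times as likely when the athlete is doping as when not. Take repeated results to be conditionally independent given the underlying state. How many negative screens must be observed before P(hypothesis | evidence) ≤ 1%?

21

Prior odds: 0.5 ÷ 0.5 = 1.
Likelihood ratio per negative screen = 0.8.
Target posterior odds = 0.01/0.99 = 1/99.
Require 0.8ⁿ ≤ 1/99 ÷ 1 = 1/99.
0.8²⁰ ≈0.0115292 is still above 1/99 but 0.8²¹ ≈0.00922337 is at or below it, so n = 21.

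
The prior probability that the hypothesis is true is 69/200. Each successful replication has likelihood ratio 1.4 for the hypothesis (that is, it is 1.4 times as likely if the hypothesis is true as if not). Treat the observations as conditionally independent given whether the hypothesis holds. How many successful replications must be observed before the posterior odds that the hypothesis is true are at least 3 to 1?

Prior odds: 0.345 ÷ 0.655 = 69/131.
Likelihood ratio per successful replication = 1.4.
Target odds = 3.
Require 1.4ⁿ ≥ 3 ÷ (69/131) = 131/23.
1.4⁵ = 5.37824 falls short of 131/23 but 1.4⁶ = 117649/15625 reaches it, so n = 6.

6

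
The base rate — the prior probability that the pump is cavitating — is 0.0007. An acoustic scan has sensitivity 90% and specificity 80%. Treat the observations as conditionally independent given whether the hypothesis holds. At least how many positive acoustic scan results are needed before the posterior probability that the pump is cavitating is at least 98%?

Prior odds = 0.0007/0.9993 = 7/9993.
False-positive rate = 1 − 0.8 = 0.2; likelihood ratio of a positive = 0.9/0.2 = 4.5.
Target posterior odds = 0.98/0.02 = 49.
Need (7/9993) × 4.5ⁿ ≥ 49, i.e. 4.5ⁿ ≥ 69951.
4.5⁷ = 4782969/128 falls short of 69951 but 4.5⁸ = 43046721/256 reaches it, so n = 8.

8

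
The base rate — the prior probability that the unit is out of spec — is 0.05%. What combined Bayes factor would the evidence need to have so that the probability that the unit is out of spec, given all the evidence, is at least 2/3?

3998

Prior odds = 0.0005/0.9995 = 1/1999.
Target odds = (2/3)/(1/3) = 2.
Required Bayes factor = 2 ÷ (1/1999) = 3998.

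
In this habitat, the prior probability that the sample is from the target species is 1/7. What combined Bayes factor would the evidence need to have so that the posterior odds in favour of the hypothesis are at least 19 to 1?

114

Prior odds = (1/7)/(6/7) = 1/6.
Target odds = 19.
Required Bayes factor = 19 ÷ (1/6) = 114.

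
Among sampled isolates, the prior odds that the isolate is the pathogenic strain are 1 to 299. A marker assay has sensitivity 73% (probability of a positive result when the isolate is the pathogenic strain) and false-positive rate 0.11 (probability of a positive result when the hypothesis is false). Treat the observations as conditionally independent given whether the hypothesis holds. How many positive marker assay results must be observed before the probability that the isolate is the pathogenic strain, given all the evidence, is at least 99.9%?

7

Prior odds = 1/299.
Likelihood ratio of a positive result = 0.73/0.11 = 73/11.
Target posterior odds = 0.999/0.001 = 999.
Require (73/11)ⁿ ≥ 999 ÷ (1/299) = 298701.
(73/11)⁶ ≈85424.2 falls short of 298701 but (73/11)⁷ ≈566906 reaches it, so n = 7.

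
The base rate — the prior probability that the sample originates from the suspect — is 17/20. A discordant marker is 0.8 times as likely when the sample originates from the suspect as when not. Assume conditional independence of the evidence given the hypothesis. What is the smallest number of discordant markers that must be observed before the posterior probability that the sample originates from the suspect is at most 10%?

Prior odds: 0.85 ÷ 0.15 = 17/3.
Likelihood ratio per discordant marker = 0.8.
Target odds: 0.1 ÷ 0.9 = 1/9.
Need (17/3) × 0.8ⁿ ≤ 1/9, i.e. 0.8ⁿ ≤ 1/51.
0.8¹⁷ ≈0.022518 is still above 1/51 but 0.8¹⁸ ≈0.0180144 is at or below it, so n = 18.

18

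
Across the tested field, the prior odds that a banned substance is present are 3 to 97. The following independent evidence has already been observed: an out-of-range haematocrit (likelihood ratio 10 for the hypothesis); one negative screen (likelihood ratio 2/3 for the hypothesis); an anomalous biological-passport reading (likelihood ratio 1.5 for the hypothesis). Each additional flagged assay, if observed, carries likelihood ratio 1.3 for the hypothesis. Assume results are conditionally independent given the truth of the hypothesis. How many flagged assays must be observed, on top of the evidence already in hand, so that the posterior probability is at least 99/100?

Prior odds = 3/97.
Combined Bayes factor of the evidence already in hand = 10 × (2/3) × 1.5 = 10.
Odds after that evidence = (3/97) × 10 = 30/97.
Target odds = 0.99/0.01 = 99.
Need 1.3ⁿ ≥ 99 ÷ (30/97) = 320.1.
1.3²¹ ≈247.065 falls short of 320.1 but 1.3²² ≈321.184 reaches it, so n = 22.

22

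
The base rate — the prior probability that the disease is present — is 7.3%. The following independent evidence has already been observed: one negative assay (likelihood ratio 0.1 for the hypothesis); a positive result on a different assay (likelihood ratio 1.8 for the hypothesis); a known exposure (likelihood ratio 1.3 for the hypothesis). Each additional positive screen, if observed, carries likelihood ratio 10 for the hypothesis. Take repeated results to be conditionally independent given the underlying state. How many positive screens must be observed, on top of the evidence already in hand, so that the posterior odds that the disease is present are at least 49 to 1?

4

Prior odds = 0.073/0.927 = 73/927.
Combined Bayes factor of the evidence already in hand = 0.1 × 1.8 × 1.3 = 0.234.
Odds after that evidence = (73/927) × 0.234 = 949/51500.
Target odds = 49.
Need 10ⁿ ≥ 49 ÷ (949/51500) = 2523500/949.
10³ = 1000 falls short of 2523500/949 but 10⁴ = 10000 reaches it, so n = 4.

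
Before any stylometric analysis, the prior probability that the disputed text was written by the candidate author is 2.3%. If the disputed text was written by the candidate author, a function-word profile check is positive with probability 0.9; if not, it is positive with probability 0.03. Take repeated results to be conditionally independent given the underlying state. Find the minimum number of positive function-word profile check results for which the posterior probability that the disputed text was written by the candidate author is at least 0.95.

2

Prior odds: 0.023 ÷ 0.977 = 23/977.
Likelihood ratio of a positive = 0.9/0.03 = 30.
Target odds: 0.95 ÷ 0.05 = 19.
Need (23/977) × 30ⁿ ≥ 19, i.e. 30ⁿ ≥ 18563/23.
30¹ = 30 falls short of 18563/23 but 30² = 900 reaches it, so n = 2.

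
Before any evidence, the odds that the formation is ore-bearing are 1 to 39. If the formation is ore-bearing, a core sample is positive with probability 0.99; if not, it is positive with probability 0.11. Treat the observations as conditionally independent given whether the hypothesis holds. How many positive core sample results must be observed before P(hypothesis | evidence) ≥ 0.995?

Prior odds = 1/39.
Likelihood ratio of a positive = 0.99/0.11 = 9.
Target odds: 0.995 ÷ 0.005 = 199.
Need (1/39) × 9ⁿ ≥ 199, i.e. 9ⁿ ≥ 7761.
9⁴ = 6561 falls short of 7761 but 9⁵ = 59049 reaches it, so n = 5.

5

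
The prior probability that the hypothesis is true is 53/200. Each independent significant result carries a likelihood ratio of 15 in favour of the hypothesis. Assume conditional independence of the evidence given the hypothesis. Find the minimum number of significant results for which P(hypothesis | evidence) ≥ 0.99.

Prior odds: 0.265 ÷ 0.735 = 53/147.
Likelihood ratio per significant result = 15.
Target odds: 0.99 ÷ 0.01 = 99.
Need (53/147) × 15ⁿ ≥ 99, i.e. 15ⁿ ≥ 14553/53.
15² = 225 falls short of 14553/53 but 15³ = 3375 reaches it, so n = 3.

3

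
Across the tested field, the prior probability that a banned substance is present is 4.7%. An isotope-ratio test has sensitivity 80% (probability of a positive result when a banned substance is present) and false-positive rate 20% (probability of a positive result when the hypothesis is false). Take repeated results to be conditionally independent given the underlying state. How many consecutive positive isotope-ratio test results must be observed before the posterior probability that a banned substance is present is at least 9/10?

Prior odds: 0.047 ÷ 0.953 = 47/953.
Likelihood ratio of a positive result = 0.8/0.2 = 4.
Target posterior odds = 0.9/0.1 = 9.
Require 4ⁿ ≥ 9 ÷ (47/953) = 8577/47.
4³ = 64 falls short of 8577/47 but 4⁴ = 256 reaches it, so n = 4.

4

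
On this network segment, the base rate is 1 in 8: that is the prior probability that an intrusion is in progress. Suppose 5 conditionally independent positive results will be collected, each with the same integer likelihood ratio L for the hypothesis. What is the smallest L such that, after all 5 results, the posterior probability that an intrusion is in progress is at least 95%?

3

Prior odds = 0.125/0.875 = 1/7.
Target odds = 0.95/0.05 = 19.
Need L⁵ ≥ 19 ÷ (1/7) = 133.
2⁵ = 32 < 133 ≤ 243 = 3⁵, so L = 3.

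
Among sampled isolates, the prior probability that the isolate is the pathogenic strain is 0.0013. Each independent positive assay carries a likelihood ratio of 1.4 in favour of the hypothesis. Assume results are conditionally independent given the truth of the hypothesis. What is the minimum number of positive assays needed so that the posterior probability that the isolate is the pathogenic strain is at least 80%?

Prior odds = 0.0013/0.9987 = 13/9987.
Likelihood ratio per positive assay = 1.4.
Target odds: 0.8 ÷ 0.2 = 4.
Need (13/9987) × 1.4ⁿ ≥ 4, i.e. 1.4ⁿ ≥ 39948/13.
1.4²³ ≈2295.86 falls short of 39948/13 but 1.4²⁴ ≈3214.2 reaches it, so n = 24.

24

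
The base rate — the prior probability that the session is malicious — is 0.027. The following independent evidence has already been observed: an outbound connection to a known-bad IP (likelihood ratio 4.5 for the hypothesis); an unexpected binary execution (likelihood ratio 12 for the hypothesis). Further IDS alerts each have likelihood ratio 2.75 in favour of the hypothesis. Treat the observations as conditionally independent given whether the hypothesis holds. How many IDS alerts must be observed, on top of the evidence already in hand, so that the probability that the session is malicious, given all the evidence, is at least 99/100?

5

Prior odds = 0.027/0.973 = 27/973.
Combined Bayes factor of the evidence already in hand = 4.5 × 12 = 54.
Odds after that evidence = (27/973) × 54 = 1458/973.
Target odds = 0.99/0.01 = 99.
Need 2.75ⁿ ≥ 99 ÷ (1458/973) = 10703/162.
2.75⁴ = 57.19140625 falls short of 10703/162 but 2.75⁵ = 161051/1024 reaches it, so n = 5.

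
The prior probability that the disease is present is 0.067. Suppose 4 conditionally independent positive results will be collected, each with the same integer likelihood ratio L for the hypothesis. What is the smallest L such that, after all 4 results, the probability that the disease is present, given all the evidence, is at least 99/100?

Prior odds = 0.067/0.933 = 67/933.
Target odds = 0.99/0.01 = 99.
Need L⁴ ≥ 99 ÷ (67/933) = 92367/67.
6⁴ = 1296 < 92367/67 ≤ 2401 = 7⁴, so L = 7.

7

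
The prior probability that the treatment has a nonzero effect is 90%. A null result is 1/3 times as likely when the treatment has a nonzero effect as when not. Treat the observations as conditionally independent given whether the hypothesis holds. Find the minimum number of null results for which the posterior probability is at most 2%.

Prior odds: 0.9 ÷ 0.1 = 9.
Likelihood ratio per null result = 1/3.
Target posterior odds = 0.02/0.98 = 1/49.
Require (1/3)ⁿ ≤ 1/49 ÷ 9 = 1/441.
(1/3)⁵ = 1/243 is still above 1/441 but (1/3)⁶ = 1/729 is at or below it, so n = 6.

6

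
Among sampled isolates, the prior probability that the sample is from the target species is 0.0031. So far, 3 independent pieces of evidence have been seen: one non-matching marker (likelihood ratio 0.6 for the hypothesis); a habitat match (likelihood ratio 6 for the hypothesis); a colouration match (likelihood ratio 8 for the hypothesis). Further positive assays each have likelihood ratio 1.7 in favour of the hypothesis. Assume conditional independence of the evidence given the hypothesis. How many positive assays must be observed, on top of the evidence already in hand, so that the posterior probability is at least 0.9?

Prior odds = 0.0031/0.9969 = 31/9969.
Combined Bayes factor of the evidence already in hand = 0.6 × 6 × 8 = 28.8.
Odds after that evidence = (31/9969) × 28.8 = 1488/16615.
Target odds = 0.9/0.1 = 9.
Need 1.7ⁿ ≥ 9 ÷ (1488/16615) = 49845/496.
1.7⁸ ≈69.7576 falls short of 49845/496 but 1.7⁹ ≈118.588 reaches it, so n = 9.

9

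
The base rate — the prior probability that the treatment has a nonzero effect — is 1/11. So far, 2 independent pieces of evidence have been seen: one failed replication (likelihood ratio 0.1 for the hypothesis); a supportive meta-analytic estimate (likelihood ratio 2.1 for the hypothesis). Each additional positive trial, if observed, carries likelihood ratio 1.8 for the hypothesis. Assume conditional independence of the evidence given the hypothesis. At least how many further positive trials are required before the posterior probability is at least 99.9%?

19

Prior odds = (1/11)/(10/11) = 0.1.
Combined Bayes factor of the evidence already in hand = 0.1 × 2.1 = 0.21.
Odds after that evidence = 0.1 × 0.21 = 0.021.
Target odds = 0.999/0.001 = 999.
Need 1.8ⁿ ≥ 999 ÷ 0.021 = 333000/7.
1.8¹⁸ ≈39346.4 falls short of 333000/7 but 1.8¹⁹ ≈70823.5 reaches it, so n = 19.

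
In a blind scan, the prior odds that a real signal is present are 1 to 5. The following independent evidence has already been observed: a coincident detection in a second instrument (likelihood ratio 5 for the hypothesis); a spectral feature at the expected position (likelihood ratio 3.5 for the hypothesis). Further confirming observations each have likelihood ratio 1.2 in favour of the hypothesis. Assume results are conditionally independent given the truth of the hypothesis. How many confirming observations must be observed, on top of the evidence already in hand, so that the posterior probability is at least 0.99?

Prior odds = 0.2.
Combined Bayes factor of the evidence already in hand = 5 × 3.5 = 17.5.
Odds after that evidence = 0.2 × 17.5 = 3.5.
Target odds = 0.99/0.01 = 99.
Need 1.2ⁿ ≥ 99 ÷ 3.5 = 198/7.
1.2¹⁸ ≈26.6233 falls short of 198/7 but 1.2¹⁹ ≈31.948 reaches it, so n = 19.

19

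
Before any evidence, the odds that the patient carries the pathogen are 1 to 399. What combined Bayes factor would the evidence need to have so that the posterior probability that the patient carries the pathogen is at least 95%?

7581

Prior odds = 1/399.
Target odds = 0.95/0.05 = 19.
Required Bayes factor = 19 ÷ (1/399) = 7581.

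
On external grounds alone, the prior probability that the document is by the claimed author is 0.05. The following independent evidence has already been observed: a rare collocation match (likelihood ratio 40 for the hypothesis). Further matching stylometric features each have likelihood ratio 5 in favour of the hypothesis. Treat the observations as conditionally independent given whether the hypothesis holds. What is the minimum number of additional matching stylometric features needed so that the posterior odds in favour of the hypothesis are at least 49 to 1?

Prior odds = 0.05/0.95 = 1/19.
Bayes factor of the evidence already in hand = 40.
Odds after that evidence = (1/19) × 40 = 40/19.
Target odds = 49.
Need 5ⁿ ≥ 49 ÷ (40/19) = 23.275.
5¹ = 5 falls short of 23.275 but 5² = 25 reaches it, so n = 2.

2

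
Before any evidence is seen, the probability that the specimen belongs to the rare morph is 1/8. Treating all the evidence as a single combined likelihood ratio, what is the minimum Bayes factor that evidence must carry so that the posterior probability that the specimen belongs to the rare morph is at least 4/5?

Prior odds = 0.125/0.875 = 1/7.
Target odds = 0.8/0.2 = 4.
Required Bayes factor = 4 ÷ (1/7) = 28.

28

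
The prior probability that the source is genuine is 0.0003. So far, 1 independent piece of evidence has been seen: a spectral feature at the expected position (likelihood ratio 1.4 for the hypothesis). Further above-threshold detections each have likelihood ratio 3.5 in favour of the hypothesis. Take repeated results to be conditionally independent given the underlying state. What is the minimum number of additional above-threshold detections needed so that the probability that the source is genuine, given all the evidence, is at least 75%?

Prior odds = 0.0003/0.9997 = 3/9997.
Bayes factor of the evidence already in hand = 1.4.
Odds after that evidence = (3/9997) × 1.4 = 21/49985.
Target odds = 0.75/0.25 = 3.
Need 3.5ⁿ ≥ 3 ÷ (21/49985) = 49985/7.
3.5⁷ = 823543/128 falls short of 49985/7 but 3.5⁸ = 5764801/256 reaches it, so n = 8.

8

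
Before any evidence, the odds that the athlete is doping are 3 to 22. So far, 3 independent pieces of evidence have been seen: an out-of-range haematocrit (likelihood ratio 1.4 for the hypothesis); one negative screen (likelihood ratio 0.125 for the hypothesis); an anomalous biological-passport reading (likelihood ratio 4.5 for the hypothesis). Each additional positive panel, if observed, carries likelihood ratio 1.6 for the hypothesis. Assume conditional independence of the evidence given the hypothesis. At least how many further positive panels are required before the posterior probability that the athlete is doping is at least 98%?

14

Prior odds = 3/22.
Combined Bayes factor of the evidence already in hand = 1.4 × 0.125 × 4.5 = 0.7875.
Odds after that evidence = (3/22) × 0.7875 = 189/1760.
Target odds = 0.98/0.02 = 49.
Need 1.6ⁿ ≥ 49 ÷ (189/1760) = 12320/27.
1.6¹³ ≈450.36 falls short of 12320/27 but 1.6¹⁴ ≈720.576 reaches it, so n = 14.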